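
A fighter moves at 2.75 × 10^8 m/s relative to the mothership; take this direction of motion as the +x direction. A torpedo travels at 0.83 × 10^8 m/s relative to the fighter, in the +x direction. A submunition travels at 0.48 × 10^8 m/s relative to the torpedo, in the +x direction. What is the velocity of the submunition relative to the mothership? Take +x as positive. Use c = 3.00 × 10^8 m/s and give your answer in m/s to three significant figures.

2.89 × 10^8 m/s

Apply u = (u' + v)/(1 + u'v/c²) successively, working outward toward the mothership.
(Dividing each given speed by c = 3.00 × 10^8 m/s to work in units of c.)
Start: velocity of the fighter relative to the mothership = 0.9167c.
Compose with the torpedo (u' = 0.277 in the fighter frame): u_1 = (0.277 + 0.917) / (1 + 0.277·0.917) = 1.1933/1.2536 = 0.9519.
Compose with the submunition (u' = 0.160 in the torpedo frame): u_2 = (0.160 + 0.952) / (1 + 0.160·0.952) = 1.1119/1.1523 = 0.9649.
So u = 0.9649 × 3.00 × 10^8 m/s.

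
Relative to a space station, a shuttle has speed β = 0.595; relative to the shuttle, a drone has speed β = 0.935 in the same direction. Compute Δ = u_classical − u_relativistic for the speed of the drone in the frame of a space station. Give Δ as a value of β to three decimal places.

Galilean: u_cl = 0.935 + 0.595 = 1.5300.
Relativistic: u_rel = (0.935 + 0.595) / (1 + 0.935·0.595) = 1.5300/1.5563 = 0.9831.
Δ = 1.5300 − 0.9831 = 0.5469.
(The classical prediction exceeds c; the relativistic result does not.)

Δ = 0.547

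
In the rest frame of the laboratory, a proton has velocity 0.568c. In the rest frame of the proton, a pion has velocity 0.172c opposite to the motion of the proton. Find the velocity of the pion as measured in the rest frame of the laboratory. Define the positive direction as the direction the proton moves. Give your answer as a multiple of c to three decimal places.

With v = 0.568 and u' = -0.172 (in units of c),
u = (u' + v)/(1 + u'v/c²):
u = (-0.172 + 0.568) / (1 + (-0.172)·0.568) = 0.3960/0.9023 = 0.4389
(Galilean addition would give +0.396c.)

+0.439c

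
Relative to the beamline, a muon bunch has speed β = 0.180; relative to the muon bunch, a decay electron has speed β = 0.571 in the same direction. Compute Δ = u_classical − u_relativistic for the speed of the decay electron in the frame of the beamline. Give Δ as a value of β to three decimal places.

Δ = 0.070

Galilean: u_cl = 0.571 + 0.180 = 0.7510.
Relativistic: u_rel = (0.571 + 0.180) / (1 + 0.571·0.180) = 0.7510/1.1028 = 0.6810.
Δ = 0.7510 − 0.6810 = 0.0700.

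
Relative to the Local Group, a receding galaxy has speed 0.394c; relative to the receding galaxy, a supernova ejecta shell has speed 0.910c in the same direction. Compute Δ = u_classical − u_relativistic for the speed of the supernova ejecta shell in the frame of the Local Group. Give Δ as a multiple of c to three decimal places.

Δ = 0.344c

Galilean: u_cl = 0.910 + 0.394 = 1.3040.
Relativistic: u_rel = (0.910 + 0.394) / (1 + 0.910·0.394) = 1.3040/1.3585 = 0.9599.
Δ = 1.3040 − 0.9599 = 0.3441.
(The classical prediction exceeds c; the relativistic result does not.)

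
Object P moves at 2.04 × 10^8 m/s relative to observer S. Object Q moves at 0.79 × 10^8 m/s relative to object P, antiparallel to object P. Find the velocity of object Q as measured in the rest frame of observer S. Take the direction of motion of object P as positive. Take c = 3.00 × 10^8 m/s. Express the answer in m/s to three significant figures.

+1.52 × 10^8 m/s

In units of c (dividing by 3.00 × 10^8 m/s): v = 0.680, u' = -0.263.
u = (u' + v)/(1 + u'v/c²):
u = (-0.263 + 0.680) / (1 + (-0.263)·0.680) = 0.4167/0.8209 = 0.5076
(Galilean addition would give +0.417c.)
Converting back: u = 0.5076 × 3.00 × 10^8 m/s.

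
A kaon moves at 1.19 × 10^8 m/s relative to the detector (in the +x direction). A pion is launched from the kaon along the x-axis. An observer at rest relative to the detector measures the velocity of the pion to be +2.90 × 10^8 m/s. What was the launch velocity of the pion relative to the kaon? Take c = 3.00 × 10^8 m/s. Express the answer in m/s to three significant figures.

v = 0.397c, u = 0.967c.
Invert the composition law: u' = (u − v)/(1 − uv/c²).
u' = (0.967 − 0.397) / (1 − (0.967)(0.397)) = 0.5700/0.6166 = 0.9245.
u' = 0.9245 × 3.00 × 10^8 m/s.

+2.77 × 10^8 m/s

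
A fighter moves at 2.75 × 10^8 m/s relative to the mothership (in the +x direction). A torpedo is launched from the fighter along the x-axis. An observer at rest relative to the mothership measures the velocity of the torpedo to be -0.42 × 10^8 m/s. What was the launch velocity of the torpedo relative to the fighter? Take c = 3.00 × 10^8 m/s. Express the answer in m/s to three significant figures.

v = 0.917c, u = -0.140c.
Invert the composition law: u' = (u − v)/(1 − uv/c²).
u' = (-0.140 − 0.917) / (1 − (-0.140)(0.917)) = -1.0567/1.1283 = -0.9365.
u' = -0.9365 × 3.00 × 10^8 m/s.

-2.81 × 10^8 m/s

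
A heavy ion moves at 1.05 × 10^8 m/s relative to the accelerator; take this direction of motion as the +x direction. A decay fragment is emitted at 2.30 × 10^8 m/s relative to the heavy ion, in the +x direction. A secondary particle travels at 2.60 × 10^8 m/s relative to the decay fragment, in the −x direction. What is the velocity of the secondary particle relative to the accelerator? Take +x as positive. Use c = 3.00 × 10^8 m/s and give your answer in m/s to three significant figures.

Apply u = (u' + v)/(1 + u'v/c²) successively, working outward toward the accelerator.
(Dividing each given speed by c = 3.00 × 10^8 m/s to work in units of c.)
Start: velocity of the heavy ion relative to the accelerator = 0.3500c.
Compose with the decay fragment (u' = 0.767 in the heavy ion frame): u_1 = (0.767 + 0.350) / (1 + 0.767·0.350) = 1.1167/1.2683 = 0.8804.
Compose with the secondary particle (u' = -0.867 in the decay fragment frame): u_2 = (-0.867 + 0.880) / (1 + (-0.867)·0.880) = 0.0138/0.2370 = 0.0580.
So u = 0.0580 × 3.00 × 10^8 m/s.

+1.74 × 10^7 m/s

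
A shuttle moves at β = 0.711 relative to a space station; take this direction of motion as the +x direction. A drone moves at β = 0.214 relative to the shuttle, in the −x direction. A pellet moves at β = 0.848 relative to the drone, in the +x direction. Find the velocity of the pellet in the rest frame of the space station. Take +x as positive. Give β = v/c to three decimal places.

β = +0.958

Apply u = (u' + v)/(1 + u'v/c²) successively, working outward toward the space station.
Start: velocity of the shuttle relative to the space station = 0.7110c.
Compose with the drone (u' = -0.214 in the shuttle frame): u_1 = (-0.214 + 0.711) / (1 + (-0.214)·0.711) = 0.4970/0.8478 = 0.5862.
Compose with the pellet (u' = 0.848 in the drone frame): u_2 = (0.848 + 0.586) / (1 + 0.848·0.586) = 1.4342/1.4971 = 0.9580.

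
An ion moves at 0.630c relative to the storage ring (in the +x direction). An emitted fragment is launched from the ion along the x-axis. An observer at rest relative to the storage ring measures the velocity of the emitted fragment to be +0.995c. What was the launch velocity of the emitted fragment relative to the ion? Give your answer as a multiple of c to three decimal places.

Invert the composition law: u' = (u − v)/(1 − uv/c²).
u' = (0.995 − 0.630) / (1 − (0.995)(0.630)) = 0.3650/0.3731 = 0.9782.

+0.978c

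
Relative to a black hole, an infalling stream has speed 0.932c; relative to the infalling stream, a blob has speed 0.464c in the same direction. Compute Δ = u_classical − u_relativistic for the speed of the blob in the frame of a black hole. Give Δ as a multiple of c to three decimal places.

Δ = 0.421c

Galilean: u_cl = 0.464 + 0.932 = 1.3960.
Relativistic: u_rel = (0.464 + 0.932) / (1 + 0.464·0.932) = 1.3960/1.4324 = 0.9746.
Δ = 1.3960 − 0.9746 = 0.4214.
(The classical prediction exceeds c; the relativistic result does not.)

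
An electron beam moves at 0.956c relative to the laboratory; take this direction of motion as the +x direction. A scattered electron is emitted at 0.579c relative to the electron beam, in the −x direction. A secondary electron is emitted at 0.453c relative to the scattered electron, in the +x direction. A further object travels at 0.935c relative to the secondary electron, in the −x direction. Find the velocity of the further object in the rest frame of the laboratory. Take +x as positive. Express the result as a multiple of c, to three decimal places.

Apply u = (u' + v)/(1 + u'v/c²) successively, working outward toward the laboratory.
Start: velocity of the electron beam relative to the laboratory = 0.9560c.
Compose with the scattered electron (u' = -0.579 in the electron beam frame): u_1 = (-0.579 + 0.956) / (1 + (-0.579)·0.956) = 0.3770/0.4465 = 0.8444.
Compose with the secondary electron (u' = 0.453 in the scattered electron frame): u_2 = (0.453 + 0.844) / (1 + 0.453·0.844) = 1.2974/1.3825 = 0.9384.
Compose with the further object (u' = -0.935 in the secondary electron frame): u_3 = (-0.935 + 0.938) / (1 + (-0.935)·0.938) = 0.0034/0.1226 = 0.0280.

+0.028c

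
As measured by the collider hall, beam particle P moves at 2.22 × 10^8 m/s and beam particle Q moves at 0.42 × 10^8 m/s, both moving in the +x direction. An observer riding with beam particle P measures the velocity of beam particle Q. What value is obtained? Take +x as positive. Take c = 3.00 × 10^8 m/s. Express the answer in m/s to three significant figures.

-2.01 × 10^8 m/s

β_A = 0.740, β_B = 0.140 (dividing each by c = 3.00 × 10^8 m/s).
Transform to A's frame with the inverse velocity-addition law: u' = (u − v)/(1 − uv/c²), taking u = β_B and v = β_A.
u' = (0.140 − 0.740) / (1 − (0.740)(0.140)) = -0.6000/0.8964 = -0.6693.
u' = -0.6693 × 3.00 × 10^8 m/s.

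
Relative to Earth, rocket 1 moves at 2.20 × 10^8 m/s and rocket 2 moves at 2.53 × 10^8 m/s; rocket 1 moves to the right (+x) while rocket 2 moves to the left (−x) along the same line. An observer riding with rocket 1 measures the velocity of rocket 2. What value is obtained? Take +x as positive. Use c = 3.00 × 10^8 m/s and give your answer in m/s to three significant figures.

-2.92 × 10^8 m/s

β_A = 0.733, β_B = -0.843 (dividing each by c = 3.00 × 10^8 m/s).
Transform to A's frame with the inverse velocity-addition law: u' = (u − v)/(1 − uv/c²), taking u = β_B and v = β_A.
u' = (-0.843 − 0.733) / (1 − (0.733)(-0.843)) = -1.5767/1.6184 = -0.9742.
u' = -0.9742 × 3.00 × 10^8 m/s.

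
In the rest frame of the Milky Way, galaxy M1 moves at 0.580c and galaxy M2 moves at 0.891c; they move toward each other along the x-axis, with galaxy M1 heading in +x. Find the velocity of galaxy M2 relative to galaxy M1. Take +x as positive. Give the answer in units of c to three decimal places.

-0.970c

β_A = 0.580, β_B = -0.891.
Transform to A's frame with the inverse velocity-addition law: u' = (u − v)/(1 − uv/c²), taking u = β_B and v = β_A.
u' = (-0.891 − 0.580) / (1 − (0.580)(-0.891)) = -1.4710/1.5168 = -0.9698.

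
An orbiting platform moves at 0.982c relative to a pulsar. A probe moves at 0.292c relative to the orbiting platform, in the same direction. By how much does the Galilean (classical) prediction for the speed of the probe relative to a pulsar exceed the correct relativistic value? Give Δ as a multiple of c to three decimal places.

Δ = 0.284c

Galilean: u_cl = 0.292 + 0.982 = 1.2740.
Relativistic: u_rel = (0.292 + 0.982) / (1 + 0.292·0.982) = 1.2740/1.2867 = 0.9901.
Δ = 1.2740 − 0.9901 = 0.2839.
(The classical prediction exceeds c; the relativistic result does not.)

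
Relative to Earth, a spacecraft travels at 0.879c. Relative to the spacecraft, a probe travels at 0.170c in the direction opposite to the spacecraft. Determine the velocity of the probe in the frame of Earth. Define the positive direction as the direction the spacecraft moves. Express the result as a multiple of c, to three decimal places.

With v = 0.879 and u' = -0.170 (in units of c),
u = (u' + v)/(1 + u'v/c²):
u = (-0.170 + 0.879) / (1 + (-0.170)·0.879) = 0.7090/0.8506 = 0.8336
(Galilean addition would give +0.709c.)

+0.834c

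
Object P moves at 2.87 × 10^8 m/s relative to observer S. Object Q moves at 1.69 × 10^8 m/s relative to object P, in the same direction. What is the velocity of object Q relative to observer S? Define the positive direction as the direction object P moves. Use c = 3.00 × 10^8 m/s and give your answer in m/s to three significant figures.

In units of c (dividing by 3.00 × 10^8 m/s): v = 0.957, u' = 0.563.
u = (u' + v)/(1 + u'v/c²):
u = (0.563 + 0.957) / (1 + 0.563·0.957) = 1.5200/1.5389 = 0.9877
(Galilean addition would give +1.520c, exceeding c.)
Converting back: u = 0.9877 × 3.00 × 10^8 m/s.

2.96 × 10^8 m/s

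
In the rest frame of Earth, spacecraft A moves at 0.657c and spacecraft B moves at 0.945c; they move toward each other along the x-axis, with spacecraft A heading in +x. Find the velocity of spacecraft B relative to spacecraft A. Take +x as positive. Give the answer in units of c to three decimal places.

β_A = 0.657, β_B = -0.945.
Transform to A's frame with the inverse velocity-addition law: u' = (u − v)/(1 − uv/c²), taking u = β_B and v = β_A.
u' = (-0.945 − 0.657) / (1 − (0.657)(-0.945)) = -1.6020/1.6209 = -0.9884.

-0.988c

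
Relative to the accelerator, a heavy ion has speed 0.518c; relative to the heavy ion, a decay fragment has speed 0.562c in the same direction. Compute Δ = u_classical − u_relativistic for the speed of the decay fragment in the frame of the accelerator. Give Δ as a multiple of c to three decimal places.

Δ = 0.244c

Galilean: u_cl = 0.562 + 0.518 = 1.0800.
Relativistic: u_rel = (0.562 + 0.518) / (1 + 0.562·0.518) = 1.0800/1.2911 = 0.8365.
Δ = 1.0800 − 0.8365 = 0.2435.
(The classical prediction exceeds c; the relativistic result does not.)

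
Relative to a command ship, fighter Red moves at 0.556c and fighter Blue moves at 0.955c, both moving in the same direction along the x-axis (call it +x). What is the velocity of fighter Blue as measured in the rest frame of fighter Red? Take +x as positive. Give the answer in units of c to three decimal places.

+0.851c

β_A = 0.556, β_B = 0.955.
Transform to A's frame with the inverse velocity-addition law: u' = (u − v)/(1 − uv/c²), taking u = β_B and v = β_A.
u' = (0.955 − 0.556) / (1 − (0.556)(0.955)) = 0.3990/0.4690 = 0.8507.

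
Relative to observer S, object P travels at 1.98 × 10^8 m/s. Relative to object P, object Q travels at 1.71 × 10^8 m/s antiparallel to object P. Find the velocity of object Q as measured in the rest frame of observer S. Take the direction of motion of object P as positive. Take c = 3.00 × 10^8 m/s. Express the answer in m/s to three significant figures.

In units of c (dividing by 3.00 × 10^8 m/s): v = 0.660, u' = -0.570.
u = (u' + v)/(1 + u'v/c²):
u = (-0.570 + 0.660) / (1 + (-0.570)·0.660) = 0.0900/0.6238 = 0.1443
Converting back: u = 0.1443 × 3.00 × 10^8 m/s.

+4.33 × 10^7 m/s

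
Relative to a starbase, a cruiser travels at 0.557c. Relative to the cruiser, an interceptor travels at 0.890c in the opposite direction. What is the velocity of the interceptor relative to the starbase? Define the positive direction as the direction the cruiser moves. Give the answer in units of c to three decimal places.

With v = 0.557 and u' = -0.890 (in units of c),
u = (u' + v)/(1 + u'v/c²):
u = (-0.890 + 0.557) / (1 + (-0.890)·0.557) = -0.3330/0.5043 = -0.6604

-0.660c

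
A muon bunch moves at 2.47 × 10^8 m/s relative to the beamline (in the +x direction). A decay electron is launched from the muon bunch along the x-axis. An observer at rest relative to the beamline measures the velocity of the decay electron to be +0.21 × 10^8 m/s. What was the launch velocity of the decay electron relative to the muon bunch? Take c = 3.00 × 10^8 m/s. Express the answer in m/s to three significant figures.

v = 0.823c, u = 0.070c.
Invert the composition law: u' = (u − v)/(1 − uv/c²).
u' = (0.070 − 0.823) / (1 − (0.070)(0.823)) = -0.7533/0.9424 = -0.7994.
u' = -0.7994 × 3.00 × 10^8 m/s.

-2.40 × 10^8 m/s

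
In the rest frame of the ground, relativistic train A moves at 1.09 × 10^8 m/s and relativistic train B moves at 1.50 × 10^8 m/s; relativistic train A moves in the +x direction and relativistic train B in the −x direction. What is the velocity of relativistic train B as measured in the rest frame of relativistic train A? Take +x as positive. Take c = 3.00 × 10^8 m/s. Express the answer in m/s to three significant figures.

β_A = 0.363, β_B = -0.500 (dividing each by c = 3.00 × 10^8 m/s).
Transform to A's frame with the inverse velocity-addition law: u' = (u − v)/(1 − uv/c²), taking u = β_B and v = β_A.
u' = (-0.500 − 0.363) / (1 − (0.363)(-0.500)) = -0.8633/1.1817 = -0.7306.
u' = -0.7306 × 3.00 × 10^8 m/s.

-2.19 × 10^8 m/s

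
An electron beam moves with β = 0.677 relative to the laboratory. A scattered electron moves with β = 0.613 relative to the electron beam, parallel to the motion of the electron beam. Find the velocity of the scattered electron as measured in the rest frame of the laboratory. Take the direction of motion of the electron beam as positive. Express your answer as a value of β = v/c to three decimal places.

β = 0.912

With v = 0.677 and u' = 0.613 (in units of c),
u = (u' + v)/(1 + u'v/c²):
u = (0.613 + 0.677) / (1 + 0.613·0.677) = 1.2900/1.4150 = 0.9117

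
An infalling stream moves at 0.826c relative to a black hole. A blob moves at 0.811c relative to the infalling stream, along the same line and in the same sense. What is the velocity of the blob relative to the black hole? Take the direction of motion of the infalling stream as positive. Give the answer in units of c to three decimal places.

0.980c

With v = 0.826 and u' = 0.811 (in units of c),
u = (u' + v)/(1 + u'v/c²):
u = (0.811 + 0.826) / (1 + 0.811·0.826) = 1.6370/1.6699 = 0.9803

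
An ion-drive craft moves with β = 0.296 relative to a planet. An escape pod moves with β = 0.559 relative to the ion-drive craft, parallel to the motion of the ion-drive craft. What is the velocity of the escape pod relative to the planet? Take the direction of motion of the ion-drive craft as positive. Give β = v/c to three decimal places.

With v = 0.296 and u' = 0.559 (in units of c),
u = (u' + v)/(1 + u'v/c²):
u = (0.559 + 0.296) / (1 + 0.559·0.296) = 0.8550/1.1655 = 0.7336

β = 0.734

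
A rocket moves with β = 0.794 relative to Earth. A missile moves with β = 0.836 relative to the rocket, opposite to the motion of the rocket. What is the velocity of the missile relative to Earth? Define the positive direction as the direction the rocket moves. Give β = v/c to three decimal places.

With v = 0.794 and u' = -0.836 (in units of c),
u = (u' + v)/(1 + u'v/c²):
u = (-0.836 + 0.794) / (1 + (-0.836)·0.794) = -0.0420/0.3362 = -0.1249

β = -0.125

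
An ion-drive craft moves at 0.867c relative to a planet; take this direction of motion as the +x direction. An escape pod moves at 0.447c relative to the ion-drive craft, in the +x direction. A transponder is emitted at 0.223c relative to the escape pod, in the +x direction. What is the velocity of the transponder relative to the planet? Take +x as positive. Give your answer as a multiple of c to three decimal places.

Apply u = (u' + v)/(1 + u'v/c²) successively, working outward toward the planet.
Start: velocity of the ion-drive craft relative to the planet = 0.8670c.
Compose with the escape pod (u' = 0.447 in the ion-drive craft frame): u_1 = (0.447 + 0.867) / (1 + 0.447·0.867) = 1.3140/1.3875 = 0.9470.
Compose with the transponder (u' = 0.223 in the escape pod frame): u_2 = (0.223 + 0.947) / (1 + 0.223·0.947) = 1.1700/1.2112 = 0.9660.

0.966c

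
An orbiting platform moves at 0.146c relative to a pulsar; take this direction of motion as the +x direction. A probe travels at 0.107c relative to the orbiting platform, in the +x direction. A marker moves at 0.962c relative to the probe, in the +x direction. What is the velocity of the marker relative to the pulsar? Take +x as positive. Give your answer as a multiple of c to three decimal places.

Apply u = (u' + v)/(1 + u'v/c²) successively, working outward toward the pulsar.
Start: velocity of the orbiting platform relative to the pulsar = 0.1460c.
Compose with the probe (u' = 0.107 in the orbiting platform frame): u_1 = (0.107 + 0.146) / (1 + 0.107·0.146) = 0.2530/1.0156 = 0.2491.
Compose with the marker (u' = 0.962 in the probe frame): u_2 = (0.962 + 0.249) / (1 + 0.962·0.249) = 1.2111/1.2396 = 0.9770.

0.977c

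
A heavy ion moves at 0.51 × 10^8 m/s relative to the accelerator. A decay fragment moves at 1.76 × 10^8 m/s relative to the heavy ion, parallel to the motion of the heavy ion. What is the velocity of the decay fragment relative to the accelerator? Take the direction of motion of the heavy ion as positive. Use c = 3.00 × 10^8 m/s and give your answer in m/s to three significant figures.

In units of c (dividing by 3.00 × 10^8 m/s): v = 0.170, u' = 0.587.
u = (u' + v)/(1 + u'v/c²):
u = (0.587 + 0.170) / (1 + 0.587·0.170) = 0.7567/1.0997 = 0.6880
(Galilean addition would give +0.757c.)
Converting back: u = 0.6880 × 3.00 × 10^8 m/s.

2.06 × 10^8 m/s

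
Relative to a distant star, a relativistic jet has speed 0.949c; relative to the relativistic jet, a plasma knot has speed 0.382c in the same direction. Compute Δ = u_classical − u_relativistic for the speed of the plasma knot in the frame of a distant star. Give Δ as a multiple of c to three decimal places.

Galilean: u_cl = 0.382 + 0.949 = 1.3310.
Relativistic: u_rel = (0.382 + 0.949) / (1 + 0.382·0.949) = 1.3310/1.3625 = 0.9769.
Δ = 1.3310 − 0.9769 = 0.3541.
(The classical prediction exceeds c; the relativistic result does not.)

Δ = 0.354c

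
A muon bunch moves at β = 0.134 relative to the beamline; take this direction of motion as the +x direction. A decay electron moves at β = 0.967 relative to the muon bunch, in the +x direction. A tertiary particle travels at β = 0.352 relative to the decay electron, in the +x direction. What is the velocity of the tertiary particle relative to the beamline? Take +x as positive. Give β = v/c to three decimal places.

β = 0.988

Apply u = (u' + v)/(1 + u'v/c²) successively, working outward toward the beamline.
Start: velocity of the muon bunch relative to the beamline = 0.1340c.
Compose with the decay electron (u' = 0.967 in the muon bunch frame): u_1 = (0.967 + 0.134) / (1 + 0.967·0.134) = 1.1010/1.1296 = 0.9747.
Compose with the tertiary particle (u' = 0.352 in the decay electron frame): u_2 = (0.352 + 0.975) / (1 + 0.352·0.975) = 1.3267/1.3431 = 0.9878.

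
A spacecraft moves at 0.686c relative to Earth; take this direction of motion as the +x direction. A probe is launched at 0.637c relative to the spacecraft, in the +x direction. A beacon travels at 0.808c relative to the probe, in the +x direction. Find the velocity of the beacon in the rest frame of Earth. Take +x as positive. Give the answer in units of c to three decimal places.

0.991c

Apply u = (u' + v)/(1 + u'v/c²) successively, working outward toward Earth.
Start: velocity of the spacecraft relative to Earth = 0.6860c.
Compose with the probe (u' = 0.637 in the spacecraft frame): u_1 = (0.637 + 0.686) / (1 + 0.637·0.686) = 1.3230/1.4370 = 0.9207.
Compose with the beacon (u' = 0.808 in the probe frame): u_2 = (0.808 + 0.921) / (1 + 0.808·0.921) = 1.7287/1.7439 = 0.9913.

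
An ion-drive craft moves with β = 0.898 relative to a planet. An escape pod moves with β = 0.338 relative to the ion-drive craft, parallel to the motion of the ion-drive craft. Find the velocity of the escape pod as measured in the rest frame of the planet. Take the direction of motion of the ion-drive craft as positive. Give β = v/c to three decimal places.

With v = 0.898 and u' = 0.338 (in units of c),
u = (u' + v)/(1 + u'v/c²):
u = (0.338 + 0.898) / (1 + 0.338·0.898) = 1.2360/1.3035 = 0.9482
(Galilean addition would give +1.236c, exceeding c.)

β = 0.948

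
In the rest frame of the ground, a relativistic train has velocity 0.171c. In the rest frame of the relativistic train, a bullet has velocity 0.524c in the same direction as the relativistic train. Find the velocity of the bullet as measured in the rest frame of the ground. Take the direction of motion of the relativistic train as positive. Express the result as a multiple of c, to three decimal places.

With v = 0.171 and u' = 0.524 (in units of c),
u = (u' + v)/(1 + u'v/c²):
u = (0.524 + 0.171) / (1 + 0.524·0.171) = 0.6950/1.0896 = 0.6378
(Galilean addition would give +0.695c.)

0.638c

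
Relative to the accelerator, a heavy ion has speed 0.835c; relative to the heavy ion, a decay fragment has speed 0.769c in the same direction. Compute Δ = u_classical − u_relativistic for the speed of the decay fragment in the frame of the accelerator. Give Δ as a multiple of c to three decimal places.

Galilean: u_cl = 0.769 + 0.835 = 1.6040.
Relativistic: u_rel = (0.769 + 0.835) / (1 + 0.769·0.835) = 1.6040/1.6421 = 0.9768.
Δ = 1.6040 − 0.9768 = 0.6272.
(The classical prediction exceeds c; the relativistic result does not.)

Δ = 0.627c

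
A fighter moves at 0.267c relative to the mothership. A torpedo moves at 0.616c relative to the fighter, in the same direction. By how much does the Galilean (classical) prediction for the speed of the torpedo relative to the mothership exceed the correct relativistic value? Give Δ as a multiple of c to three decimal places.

Galilean: u_cl = 0.616 + 0.267 = 0.8830.
Relativistic: u_rel = (0.616 + 0.267) / (1 + 0.616·0.267) = 0.8830/1.1645 = 0.7583.
Δ = 0.8830 − 0.7583 = 0.1247.

Δ = 0.125c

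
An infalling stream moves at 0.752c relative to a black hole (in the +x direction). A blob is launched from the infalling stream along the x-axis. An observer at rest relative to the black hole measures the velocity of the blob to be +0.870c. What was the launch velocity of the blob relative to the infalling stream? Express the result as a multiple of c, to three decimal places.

+0.341c

Invert the composition law: u' = (u − v)/(1 − uv/c²).
u' = (0.870 − 0.752) / (1 − (0.870)(0.752)) = 0.1180/0.3458 = 0.3413.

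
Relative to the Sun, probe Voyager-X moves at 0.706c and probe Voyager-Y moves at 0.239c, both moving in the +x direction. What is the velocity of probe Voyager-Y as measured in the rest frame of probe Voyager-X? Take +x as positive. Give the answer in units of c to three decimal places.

β_A = 0.706, β_B = 0.239.
Transform to A's frame with the inverse velocity-addition law: u' = (u − v)/(1 − uv/c²), taking u = β_B and v = β_A.
u' = (0.239 − 0.706) / (1 − (0.706)(0.239)) = -0.4670/0.8313 = -0.5618.

-0.562c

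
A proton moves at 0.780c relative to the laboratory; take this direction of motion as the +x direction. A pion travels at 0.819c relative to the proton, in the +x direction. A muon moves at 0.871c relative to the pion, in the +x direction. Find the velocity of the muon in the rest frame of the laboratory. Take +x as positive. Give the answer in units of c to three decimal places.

Apply u = (u' + v)/(1 + u'v/c²) successively, working outward toward the laboratory.
Start: velocity of the proton relative to the laboratory = 0.7800c.
Compose with the pion (u' = 0.819 in the proton frame): u_1 = (0.819 + 0.780) / (1 + 0.819·0.780) = 1.5990/1.6388 = 0.9757.
Compose with the muon (u' = 0.871 in the pion frame): u_2 = (0.871 + 0.976) / (1 + 0.871·0.976) = 1.8467/1.8498 = 0.9983.

0.998c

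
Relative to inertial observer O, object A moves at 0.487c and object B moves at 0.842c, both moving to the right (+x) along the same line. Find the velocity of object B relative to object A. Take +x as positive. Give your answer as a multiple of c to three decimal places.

β_A = 0.487, β_B = 0.842.
Transform to A's frame with the inverse velocity-addition law: u' = (u − v)/(1 − uv/c²), taking u = β_B and v = β_A.
u' = (0.842 − 0.487) / (1 − (0.487)(0.842)) = 0.3550/0.5899 = 0.6017.

+0.602c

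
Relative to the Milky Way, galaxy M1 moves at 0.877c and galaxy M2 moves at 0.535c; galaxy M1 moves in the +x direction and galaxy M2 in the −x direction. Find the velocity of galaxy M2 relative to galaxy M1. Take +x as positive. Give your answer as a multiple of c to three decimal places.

-0.961c

β_A = 0.877, β_B = -0.535.
Transform to A's frame with the inverse velocity-addition law: u' = (u − v)/(1 − uv/c²), taking u = β_B and v = β_A.
u' = (-0.535 − 0.877) / (1 − (0.877)(-0.535)) = -1.4120/1.4692 = -0.9611.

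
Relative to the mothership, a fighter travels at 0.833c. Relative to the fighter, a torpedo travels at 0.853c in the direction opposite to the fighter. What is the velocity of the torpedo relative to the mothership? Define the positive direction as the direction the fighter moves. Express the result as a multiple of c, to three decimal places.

With v = 0.833 and u' = -0.853 (in units of c),
u = (u' + v)/(1 + u'v/c²):
u = (-0.853 + 0.833) / (1 + (-0.853)·0.833) = -0.0200/0.2895 = -0.0691
(Galilean addition would give -0.020c.)

-0.069c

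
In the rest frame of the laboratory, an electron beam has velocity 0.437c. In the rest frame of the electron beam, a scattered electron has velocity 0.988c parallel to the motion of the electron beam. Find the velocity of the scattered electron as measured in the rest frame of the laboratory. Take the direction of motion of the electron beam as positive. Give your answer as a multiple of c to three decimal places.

0.995c

With v = 0.437 and u' = 0.988 (in units of c),
u = (u' + v)/(1 + u'v/c²):
u = (0.988 + 0.437) / (1 + 0.988·0.437) = 1.4250/1.4318 = 0.9953
(Galilean addition would give +1.425c, exceeding c.)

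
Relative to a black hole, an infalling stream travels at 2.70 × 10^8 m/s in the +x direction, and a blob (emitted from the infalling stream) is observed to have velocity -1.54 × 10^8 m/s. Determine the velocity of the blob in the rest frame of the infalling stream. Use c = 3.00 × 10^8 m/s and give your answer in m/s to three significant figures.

v = 0.900c, u = -0.513c.
Invert the composition law: u' = (u − v)/(1 − uv/c²).
u' = (-0.513 − 0.900) / (1 − (-0.513)(0.900)) = -1.4133/1.4620 = -0.9667.
u' = -0.9667 × 3.00 × 10^8 m/s.

-2.90 × 10^8 m/s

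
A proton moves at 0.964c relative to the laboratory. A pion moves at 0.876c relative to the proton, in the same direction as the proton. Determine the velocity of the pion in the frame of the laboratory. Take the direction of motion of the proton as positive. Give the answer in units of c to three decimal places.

With v = 0.964 and u' = 0.876 (in units of c),
u = (u' + v)/(1 + u'v/c²):
u = (0.876 + 0.964) / (1 + 0.876·0.964) = 1.8400/1.8445 = 0.9976

0.998c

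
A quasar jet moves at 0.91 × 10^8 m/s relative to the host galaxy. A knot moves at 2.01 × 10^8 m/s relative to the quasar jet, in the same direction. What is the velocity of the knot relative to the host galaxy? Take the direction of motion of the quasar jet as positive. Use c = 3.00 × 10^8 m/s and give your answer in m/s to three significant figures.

In units of c (dividing by 3.00 × 10^8 m/s): v = 0.303, u' = 0.670.
u = (u' + v)/(1 + u'v/c²):
u = (0.670 + 0.303) / (1 + 0.670·0.303) = 0.9733/1.2032 = 0.8089
(Galilean addition would give +0.973c.)
Converting back: u = 0.8089 × 3.00 × 10^8 m/s.

2.43 × 10^8 m/s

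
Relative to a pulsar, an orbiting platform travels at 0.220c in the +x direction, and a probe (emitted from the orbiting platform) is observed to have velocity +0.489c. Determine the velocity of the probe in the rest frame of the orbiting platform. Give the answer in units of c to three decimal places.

Invert the composition law: u' = (u − v)/(1 − uv/c²).
u' = (0.489 − 0.220) / (1 − (0.489)(0.220)) = 0.2690/0.8924 = 0.3014.

+0.301c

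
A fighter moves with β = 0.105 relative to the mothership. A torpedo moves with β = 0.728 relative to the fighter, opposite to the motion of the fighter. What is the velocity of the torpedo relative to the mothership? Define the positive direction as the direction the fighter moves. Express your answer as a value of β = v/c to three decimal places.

β = -0.675

With v = 0.105 and u' = -0.728 (in units of c),
u = (u' + v)/(1 + u'v/c²):
u = (-0.728 + 0.105) / (1 + (-0.728)·0.105) = -0.6230/0.9236 = -0.6746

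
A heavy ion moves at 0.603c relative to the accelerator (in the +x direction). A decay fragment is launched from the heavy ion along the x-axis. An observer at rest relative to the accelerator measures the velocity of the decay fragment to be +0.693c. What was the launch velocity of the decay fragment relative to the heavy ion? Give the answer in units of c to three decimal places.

+0.155c

Invert the composition law: u' = (u − v)/(1 − uv/c²).
u' = (0.693 − 0.603) / (1 − (0.693)(0.603)) = 0.0900/0.5821 = 0.1546.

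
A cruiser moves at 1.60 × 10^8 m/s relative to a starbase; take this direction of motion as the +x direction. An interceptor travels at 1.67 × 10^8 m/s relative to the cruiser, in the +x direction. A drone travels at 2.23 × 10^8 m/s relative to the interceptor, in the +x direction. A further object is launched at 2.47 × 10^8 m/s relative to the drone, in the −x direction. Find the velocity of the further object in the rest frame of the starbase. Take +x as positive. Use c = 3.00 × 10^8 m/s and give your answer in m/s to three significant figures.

+2.30 × 10^8 m/s

Apply u = (u' + v)/(1 + u'v/c²) successively, working outward toward the starbase.
(Dividing each given speed by c = 3.00 × 10^8 m/s to work in units of c.)
Start: velocity of the cruiser relative to the starbase = 0.5333c.
Compose with the interceptor (u' = 0.557 in the cruiser frame): u_1 = (0.557 + 0.533) / (1 + 0.557·0.533) = 1.0900/1.2969 = 0.8405.
Compose with the drone (u' = 0.743 in the interceptor frame): u_2 = (0.743 + 0.840) / (1 + 0.743·0.840) = 1.5838/1.6248 = 0.9748.
Compose with the further object (u' = -0.823 in the drone frame): u_3 = (-0.823 + 0.975) / (1 + (-0.823)·0.975) = 0.1515/0.1974 = 0.7672.
So u = 0.7672 × 3.00 × 10^8 m/s.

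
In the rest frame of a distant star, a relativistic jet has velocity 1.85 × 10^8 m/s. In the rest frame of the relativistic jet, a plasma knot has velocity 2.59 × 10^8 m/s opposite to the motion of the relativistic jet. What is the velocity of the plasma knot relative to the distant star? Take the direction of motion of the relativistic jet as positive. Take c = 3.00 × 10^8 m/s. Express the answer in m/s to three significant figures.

In units of c (dividing by 3.00 × 10^8 m/s): v = 0.617, u' = -0.863.
u = (u' + v)/(1 + u'v/c²):
u = (-0.863 + 0.617) / (1 + (-0.863)·0.617) = -0.2467/0.4676 = -0.5275
(Galilean addition would give -0.247c.)
Converting back: u = -0.5275 × 3.00 × 10^8 m/s.

-1.58 × 10^8 m/s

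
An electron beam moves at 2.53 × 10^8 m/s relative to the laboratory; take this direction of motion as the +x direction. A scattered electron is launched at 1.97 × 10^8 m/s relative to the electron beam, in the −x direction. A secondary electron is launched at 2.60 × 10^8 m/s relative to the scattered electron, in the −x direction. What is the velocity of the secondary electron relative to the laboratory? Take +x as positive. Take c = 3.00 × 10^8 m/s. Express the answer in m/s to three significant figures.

Apply u = (u' + v)/(1 + u'v/c²) successively, working outward toward the laboratory.
(Dividing each given speed by c = 3.00 × 10^8 m/s to work in units of c.)
Start: velocity of the electron beam relative to the laboratory = 0.8433c.
Compose with the scattered electron (u' = -0.657 in the electron beam frame): u_1 = (-0.657 + 0.843) / (1 + (-0.657)·0.843) = 0.1867/0.4462 = 0.4183.
Compose with the secondary electron (u' = -0.867 in the scattered electron frame): u_2 = (-0.867 + 0.418) / (1 + (-0.867)·0.418) = -0.4483/0.6374 = -0.7033.
So u = -0.7033 × 3.00 × 10^8 m/s.

-2.11 × 10^8 m/s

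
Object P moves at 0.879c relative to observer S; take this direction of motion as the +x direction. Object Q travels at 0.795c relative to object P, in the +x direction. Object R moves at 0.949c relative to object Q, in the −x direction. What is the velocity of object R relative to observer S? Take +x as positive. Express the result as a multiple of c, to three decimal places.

Apply u = (u' + v)/(1 + u'v/c²) successively, working outward toward observer S.
Start: velocity of object P relative to observer S = 0.8790c.
Compose with object Q (u' = 0.795 in object P frame): u_1 = (0.795 + 0.879) / (1 + 0.795·0.879) = 1.6740/1.6988 = 0.9854.
Compose with object R (u' = -0.949 in object Q frame): u_2 = (-0.949 + 0.985) / (1 + (-0.949)·0.985) = 0.0364/0.0649 = 0.5612.

+0.561c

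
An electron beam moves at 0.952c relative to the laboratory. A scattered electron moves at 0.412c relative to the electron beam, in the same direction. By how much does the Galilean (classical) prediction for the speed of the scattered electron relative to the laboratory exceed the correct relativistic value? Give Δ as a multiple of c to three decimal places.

Galilean: u_cl = 0.412 + 0.952 = 1.3640.
Relativistic: u_rel = (0.412 + 0.952) / (1 + 0.412·0.952) = 1.3640/1.3922 = 0.9797.
Δ = 1.3640 − 0.9797 = 0.3843.
(The classical prediction exceeds c; the relativistic result does not.)

Δ = 0.384c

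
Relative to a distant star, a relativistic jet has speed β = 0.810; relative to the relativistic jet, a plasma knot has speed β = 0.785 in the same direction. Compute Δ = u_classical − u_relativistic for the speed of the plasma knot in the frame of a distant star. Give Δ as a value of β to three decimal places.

Δ = 0.620

Galilean: u_cl = 0.785 + 0.810 = 1.5950.
Relativistic: u_rel = (0.785 + 0.810) / (1 + 0.785·0.810) = 1.5950/1.6359 = 0.9750.
Δ = 1.5950 − 0.9750 = 0.6200.
(The classical prediction exceeds c; the relativistic result does not.)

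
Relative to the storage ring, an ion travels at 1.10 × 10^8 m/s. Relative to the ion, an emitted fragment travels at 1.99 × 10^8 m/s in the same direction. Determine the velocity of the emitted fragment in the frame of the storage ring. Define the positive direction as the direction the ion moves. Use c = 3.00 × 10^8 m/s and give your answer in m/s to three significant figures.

2.49 × 10^8 m/s

In units of c (dividing by 3.00 × 10^8 m/s): v = 0.367, u' = 0.663.
u = (u' + v)/(1 + u'v/c²):
u = (0.663 + 0.367) / (1 + 0.663·0.367) = 1.0300/1.2432 = 0.8285
Converting back: u = 0.8285 × 3.00 × 10^8 m/s.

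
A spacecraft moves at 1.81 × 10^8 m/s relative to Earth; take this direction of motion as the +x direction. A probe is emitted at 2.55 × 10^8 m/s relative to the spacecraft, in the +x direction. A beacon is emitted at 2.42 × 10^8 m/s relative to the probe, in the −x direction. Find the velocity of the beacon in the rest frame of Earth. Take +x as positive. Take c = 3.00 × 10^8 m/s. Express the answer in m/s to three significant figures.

+2.05 × 10^8 m/s

Apply u = (u' + v)/(1 + u'v/c²) successively, working outward toward Earth.
(Dividing each given speed by c = 3.00 × 10^8 m/s to work in units of c.)
Start: velocity of the spacecraft relative to Earth = 0.6033c.
Compose with the probe (u' = 0.850 in the spacecraft frame): u_1 = (0.850 + 0.603) / (1 + 0.850·0.603) = 1.4533/1.5128 = 0.9607.
Compose with the beacon (u' = -0.807 in the probe frame): u_2 = (-0.807 + 0.961) / (1 + (-0.807)·0.961) = 0.1540/0.2251 = 0.6843.
So u = 0.6843 × 3.00 × 10^8 m/s.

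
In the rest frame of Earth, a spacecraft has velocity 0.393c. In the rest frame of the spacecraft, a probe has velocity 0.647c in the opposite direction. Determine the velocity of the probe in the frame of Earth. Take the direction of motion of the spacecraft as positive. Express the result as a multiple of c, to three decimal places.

-0.341c

With v = 0.393 and u' = -0.647 (in units of c),
u = (u' + v)/(1 + u'v/c²):
u = (-0.647 + 0.393) / (1 + (-0.647)·0.393) = -0.2540/0.7457 = -0.3406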